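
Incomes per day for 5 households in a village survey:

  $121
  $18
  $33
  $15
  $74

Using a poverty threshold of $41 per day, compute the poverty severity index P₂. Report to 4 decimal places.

Below z: $15, $18, $33 (q = 3 of N = 5).
Shortfall ratios: (41−15)/41 = 0.6341; (41−18)/41 = 0.5610; (41−33)/41 = 0.1951.
Squared: 0.4021; 0.3147; 0.0381.
Sum = 0.754908; P₂ = 0.754908 / 5 = 0.1510.

0.1510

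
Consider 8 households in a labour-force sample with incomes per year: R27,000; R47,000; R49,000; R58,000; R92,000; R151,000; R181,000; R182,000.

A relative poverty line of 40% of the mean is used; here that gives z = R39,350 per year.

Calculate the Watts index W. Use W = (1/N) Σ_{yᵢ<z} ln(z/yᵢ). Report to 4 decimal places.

Poor units: R27,000 (q = 1 of N = 8).
Log shortfalls: ln(39350/27000) = 0.3767.
W = 0.376659 / 8 = 0.0471.

0.0471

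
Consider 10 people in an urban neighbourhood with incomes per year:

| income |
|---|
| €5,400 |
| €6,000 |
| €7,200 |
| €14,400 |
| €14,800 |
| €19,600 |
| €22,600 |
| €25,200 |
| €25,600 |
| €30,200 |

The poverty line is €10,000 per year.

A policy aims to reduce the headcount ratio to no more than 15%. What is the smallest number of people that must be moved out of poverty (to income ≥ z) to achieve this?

2

Currently q = 3 of N = 10 are below the line (H = 0.300).
A headcount ratio of at most 15% allows at most ⌊0.15 × 10⌋ = 1 poor people.
So at least 3 − 1 = 2 must be lifted.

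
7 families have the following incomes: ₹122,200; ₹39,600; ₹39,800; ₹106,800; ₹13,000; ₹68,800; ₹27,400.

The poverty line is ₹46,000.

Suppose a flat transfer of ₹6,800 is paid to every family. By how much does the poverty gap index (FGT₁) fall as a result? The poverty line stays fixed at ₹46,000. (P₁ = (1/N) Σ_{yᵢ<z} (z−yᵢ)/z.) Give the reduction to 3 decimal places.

Before: below the line — ₹13,000, ₹27,400, ₹39,600, ₹39,800; poverty gap index (FGT₁) = 0.19938.
After the ₹6,800 transfer: below the line — ₹19,800, ₹34,200; poverty gap index (FGT₁) = 0.11801.
Reduction = 0.19938 − 0.11801 = 0.081.

0.081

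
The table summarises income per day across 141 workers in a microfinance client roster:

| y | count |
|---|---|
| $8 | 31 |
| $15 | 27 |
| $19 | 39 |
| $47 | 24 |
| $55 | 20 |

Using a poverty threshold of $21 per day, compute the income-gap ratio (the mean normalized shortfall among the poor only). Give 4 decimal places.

0.3157

Poor units: 31×$8, 27×$15, 39×$19 (q = 97 of N = 141).
Relative gaps: 0.6190 (×31), 0.2857 (×27), 0.0952 (×39); sum = 30.619048.
I averages over the q = 97 poor units only: 30.619048 / 97 = 0.3157.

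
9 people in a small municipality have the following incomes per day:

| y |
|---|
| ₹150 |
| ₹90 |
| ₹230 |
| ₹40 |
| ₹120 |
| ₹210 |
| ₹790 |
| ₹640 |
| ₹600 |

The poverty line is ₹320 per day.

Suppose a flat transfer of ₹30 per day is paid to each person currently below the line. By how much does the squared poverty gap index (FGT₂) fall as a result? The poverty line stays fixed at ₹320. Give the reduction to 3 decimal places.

0.064

Before: below the line — ₹40, ₹90, ₹120, ₹150, ₹210, ₹230; squared poverty gap index (FGT₂) = 0.23915.
After the ₹30 transfer: below the line — ₹70, ₹120, ₹150, ₹180, ₹240, ₹260; squared poverty gap index (FGT₂) = 0.17470.
Reduction = 0.23915 − 0.17470 = 0.064.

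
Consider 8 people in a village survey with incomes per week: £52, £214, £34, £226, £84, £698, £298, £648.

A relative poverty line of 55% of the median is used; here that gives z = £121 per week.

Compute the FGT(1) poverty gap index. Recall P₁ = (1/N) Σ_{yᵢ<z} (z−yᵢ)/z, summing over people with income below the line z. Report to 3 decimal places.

Below z: £34, £52, £84 (q = 3 of N = 8).
Gap ratios (z−y)/z: (121−34)/121 = 0.7190; (121−52)/121 = 0.5702; (121−84)/121 = 0.3058.
Sum of shortfalls = 1.595041; P₁ averages over all N: 1.595041 / 8 = 0.199.

0.199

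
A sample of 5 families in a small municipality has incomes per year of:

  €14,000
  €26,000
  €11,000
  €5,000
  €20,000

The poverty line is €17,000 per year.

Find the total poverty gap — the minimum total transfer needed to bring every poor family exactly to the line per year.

€21,000

Poor units: €5,000, €11,000, €14,000 (q = 3 of N = 5).
Individual gaps: 17000−5000 = 12000; 17000−11000 = 6000; 17000−14000 = 3000.
Aggregate gap = €21,000.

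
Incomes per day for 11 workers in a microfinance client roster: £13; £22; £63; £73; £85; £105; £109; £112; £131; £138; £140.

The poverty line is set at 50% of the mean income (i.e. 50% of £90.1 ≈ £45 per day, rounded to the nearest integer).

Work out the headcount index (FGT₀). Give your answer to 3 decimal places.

2 of the 11 workers have income below £45.
H = 2/11 = 0.182.

0.182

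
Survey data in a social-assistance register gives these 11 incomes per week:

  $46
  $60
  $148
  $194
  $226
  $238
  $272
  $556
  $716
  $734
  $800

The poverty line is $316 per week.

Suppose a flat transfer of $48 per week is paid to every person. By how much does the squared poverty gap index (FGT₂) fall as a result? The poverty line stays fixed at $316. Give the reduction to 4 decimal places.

0.0752

Before: below the line — $46, $60, $148, $194, $226, $238, $272; squared poverty gap index (FGT₂) = 0.179954.
After the $48 transfer: below the line — $94, $108, $196, $242, $274, $286; squared poverty gap index (FGT₂) = 0.104776.
Reduction = 0.179954 − 0.104776 = 0.0752.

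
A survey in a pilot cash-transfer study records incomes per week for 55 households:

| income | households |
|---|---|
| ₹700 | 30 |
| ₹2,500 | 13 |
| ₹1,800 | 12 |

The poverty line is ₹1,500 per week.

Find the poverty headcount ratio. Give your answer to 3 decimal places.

30 of the 55 households have income below ₹1,500.
H = 30/55 = 0.545.

0.545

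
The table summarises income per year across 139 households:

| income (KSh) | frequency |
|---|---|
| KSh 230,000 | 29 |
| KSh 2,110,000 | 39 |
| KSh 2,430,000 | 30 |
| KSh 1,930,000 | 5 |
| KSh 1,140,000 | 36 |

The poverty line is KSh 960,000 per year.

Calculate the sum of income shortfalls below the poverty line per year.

KSh 21,170,000

Incomes under z: 29×KSh 230,000 (q = 29 of N = 139).
Individual gaps: 29×(960000−230000) = 21170000.
Aggregate gap = KSh 21,170,000.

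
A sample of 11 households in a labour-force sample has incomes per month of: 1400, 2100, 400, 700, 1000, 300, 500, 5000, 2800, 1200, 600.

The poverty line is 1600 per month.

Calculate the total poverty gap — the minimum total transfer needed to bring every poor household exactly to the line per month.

6700

Incomes under z: 300, 400, 500, 600, 700, 1000, 1200, 1400 (q = 8 of N = 11).
Individual gaps: 1600−300 = 1300; 1600−400 = 1200; 1600−500 = 1100; 1600−600 = 1000; 1600−700 = 900; 1600−1000 = 600; 1600−1200 = 400; 1600−1400 = 200.
Aggregate gap = 6700.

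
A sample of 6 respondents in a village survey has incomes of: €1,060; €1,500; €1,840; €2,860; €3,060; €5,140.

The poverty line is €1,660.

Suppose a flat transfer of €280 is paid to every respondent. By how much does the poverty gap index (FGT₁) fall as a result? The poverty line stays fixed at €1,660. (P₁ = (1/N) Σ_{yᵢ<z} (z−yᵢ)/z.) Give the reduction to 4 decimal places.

0.0442

Before: below the line — €1,060, €1,500; poverty gap index (FGT₁) = 0.076305.
After the €280 transfer: below the line — €1,340; poverty gap index (FGT₁) = 0.032129.
Reduction = 0.076305 − 0.032129 = 0.0442.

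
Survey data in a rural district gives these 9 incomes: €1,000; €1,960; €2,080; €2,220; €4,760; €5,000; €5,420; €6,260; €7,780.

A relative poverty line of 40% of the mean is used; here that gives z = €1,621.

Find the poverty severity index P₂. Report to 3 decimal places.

0.016

Below z: €1,000 (q = 1 of N = 9).
Gap ratios (z−y)/z: (1621−1000)/1621 = 0.3831.
Squared: 0.1468.
Sum = 0.146763; P₂ = 0.146763 / 9 = 0.016.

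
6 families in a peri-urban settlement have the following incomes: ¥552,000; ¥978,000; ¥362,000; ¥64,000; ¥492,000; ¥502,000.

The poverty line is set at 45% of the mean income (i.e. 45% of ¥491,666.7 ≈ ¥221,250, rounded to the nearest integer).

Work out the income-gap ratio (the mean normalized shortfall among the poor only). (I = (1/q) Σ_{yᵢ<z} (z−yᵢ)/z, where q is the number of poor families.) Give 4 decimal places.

0.7107

Below z: ¥64,000 (q = 1 of N = 6).
Shortfall ratios (z−y)/z: 0.7107; sum = 0.710734.
I averages over the q = 1 poor units only: 0.710734 / 1 = 0.7107.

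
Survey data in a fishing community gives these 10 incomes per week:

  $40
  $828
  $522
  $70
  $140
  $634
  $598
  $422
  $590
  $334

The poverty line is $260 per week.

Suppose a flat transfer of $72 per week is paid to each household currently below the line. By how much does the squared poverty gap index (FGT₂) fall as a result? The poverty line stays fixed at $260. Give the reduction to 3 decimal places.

0.090

Before: below the line — $40, $70, $140; squared poverty gap index (FGT₂) = 0.14630.
After the $72 transfer: below the line — $112, $142, $212; squared poverty gap index (FGT₂) = 0.05641.
Reduction = 0.14630 − 0.05641 = 0.090.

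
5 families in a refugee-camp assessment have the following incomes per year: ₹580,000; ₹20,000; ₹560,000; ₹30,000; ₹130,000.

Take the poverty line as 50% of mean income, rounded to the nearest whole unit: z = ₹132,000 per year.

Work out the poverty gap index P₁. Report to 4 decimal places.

0.3273

Incomes under z: ₹20,000, ₹30,000, ₹130,000 (q = 3 of N = 5).
Gap ratios (z−y)/z: (132000−20000)/132000 = 0.8485; (132000−30000)/132000 = 0.7727; (132000−130000)/132000 = 0.0152.
Σ = 1.636364. Dividing by the full population N = 5 gives P₁ = 0.3273.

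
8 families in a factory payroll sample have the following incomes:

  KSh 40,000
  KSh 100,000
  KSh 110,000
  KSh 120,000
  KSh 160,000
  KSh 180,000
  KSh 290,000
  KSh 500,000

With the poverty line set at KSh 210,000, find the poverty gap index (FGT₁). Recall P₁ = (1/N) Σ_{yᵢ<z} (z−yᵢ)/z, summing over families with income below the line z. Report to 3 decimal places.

0.327

Incomes under z: KSh 40,000, KSh 100,000, KSh 110,000, KSh 120,000, KSh 160,000, KSh 180,000 (q = 6 of N = 8).
Relative gaps: (210000−40000)/210000 = 0.8095; (210000−100000)/210000 = 0.5238; (210000−110000)/210000 = 0.4762; (210000−120000)/210000 = 0.4286; (210000−160000)/210000 = 0.2381; (210000−180000)/210000 = 0.1429.
Sum of shortfalls = 2.619048; P₁ averages over all N: 2.619048 / 8 = 0.327.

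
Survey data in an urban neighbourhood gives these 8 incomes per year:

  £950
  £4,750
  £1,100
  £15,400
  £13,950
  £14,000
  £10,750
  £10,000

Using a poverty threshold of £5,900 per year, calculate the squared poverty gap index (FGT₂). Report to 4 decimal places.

Below z: £950, £1,100, £4,750 (q = 3 of N = 8).
Normalized shortfalls: (5900−950)/5900 = 0.8390; (5900−1100)/5900 = 0.8136; (5900−4750)/5900 = 0.1949.
Squared: 0.7039; 0.6619; 0.0380.
Sum = 1.403763; P₂ = 1.403763 / 8 = 0.1755.

0.1755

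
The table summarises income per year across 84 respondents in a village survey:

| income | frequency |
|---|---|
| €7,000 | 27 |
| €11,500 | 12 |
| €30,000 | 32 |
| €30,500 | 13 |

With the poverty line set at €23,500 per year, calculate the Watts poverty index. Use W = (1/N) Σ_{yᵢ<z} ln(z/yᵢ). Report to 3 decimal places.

0.491

Incomes under z: 27×€7,000, 12×€11,500 (q = 39 of N = 84).
Log gaps: ln(23500/7000) = 1.2111 (×27); ln(23500/11500) = 0.7147 (×12).
W = 41.275278 / 84 = 0.491.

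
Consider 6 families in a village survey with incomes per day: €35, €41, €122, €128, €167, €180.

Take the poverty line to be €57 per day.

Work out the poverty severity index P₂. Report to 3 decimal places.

0.038

Incomes under z: €35, €41 (q = 2 of N = 6).
Shortfall ratios: (57−35)/57 = 0.3860; (57−41)/57 = 0.2807.
Squared: 0.1490; 0.0788.
Sum = 0.227762; P₂ = 0.227762 / 6 = 0.038.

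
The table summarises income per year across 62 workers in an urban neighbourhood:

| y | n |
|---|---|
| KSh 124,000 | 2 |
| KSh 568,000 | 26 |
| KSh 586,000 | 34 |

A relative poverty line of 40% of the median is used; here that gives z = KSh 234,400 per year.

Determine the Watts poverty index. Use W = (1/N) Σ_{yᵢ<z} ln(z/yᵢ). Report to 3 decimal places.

0.021

Below the line: 2×KSh 124,000 (q = 2 of N = 62).
Log shortfalls: ln(234400/124000) = 0.6367 (×2).
W = 1.273495 / 62 = 0.021.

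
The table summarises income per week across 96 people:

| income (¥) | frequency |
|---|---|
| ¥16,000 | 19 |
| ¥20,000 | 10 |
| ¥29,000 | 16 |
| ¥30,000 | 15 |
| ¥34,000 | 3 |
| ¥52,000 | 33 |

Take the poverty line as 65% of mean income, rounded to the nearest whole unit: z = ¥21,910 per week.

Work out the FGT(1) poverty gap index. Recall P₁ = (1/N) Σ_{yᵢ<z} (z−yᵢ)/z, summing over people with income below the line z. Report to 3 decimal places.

Below z: 19×¥16,000, 10×¥20,000 (q = 29 of N = 96).
Shortfall ratios: (21910−16000)/21910 = 0.2697 (×19); (21910−20000)/21910 = 0.0872 (×10).
Σ = 5.996805. Dividing by the full population N = 96 gives P₁ = 0.062.

0.062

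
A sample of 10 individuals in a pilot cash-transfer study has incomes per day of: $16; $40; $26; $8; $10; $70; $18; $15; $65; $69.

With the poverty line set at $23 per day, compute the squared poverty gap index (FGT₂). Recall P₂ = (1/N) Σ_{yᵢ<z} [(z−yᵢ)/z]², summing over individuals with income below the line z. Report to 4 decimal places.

Below the line: $8, $10, $15, $16, $18 (q = 5 of N = 10).
Normalized shortfalls: (23−8)/23 = 0.6522; (23−10)/23 = 0.5652; (23−15)/23 = 0.3478; (23−16)/23 = 0.3043; (23−18)/23 = 0.2174.
Squared: 0.4253; 0.3195; 0.1210; 0.0926; 0.0473.
Sum = 1.005671; P₂ = 1.005671 / 10 = 0.1006.

0.1006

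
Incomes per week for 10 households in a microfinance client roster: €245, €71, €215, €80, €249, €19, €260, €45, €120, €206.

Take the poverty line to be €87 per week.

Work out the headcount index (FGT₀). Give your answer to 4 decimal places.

4 of the 10 households have income below €87.
H = 4/10 = 0.4000.

0.4000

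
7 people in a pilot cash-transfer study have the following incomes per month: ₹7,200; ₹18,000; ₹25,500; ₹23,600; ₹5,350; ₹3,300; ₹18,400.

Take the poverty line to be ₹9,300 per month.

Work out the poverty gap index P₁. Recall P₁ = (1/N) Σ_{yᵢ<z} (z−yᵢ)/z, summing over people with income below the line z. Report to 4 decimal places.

0.1851

Below z: ₹3,300, ₹5,350, ₹7,200 (q = 3 of N = 7).
Relative gaps: (9300−3300)/9300 = 0.6452; (9300−5350)/9300 = 0.4247; (9300−7200)/9300 = 0.2258.
Sum of shortfalls = 1.295699; P₁ averages over all N: 1.295699 / 7 = 0.1851.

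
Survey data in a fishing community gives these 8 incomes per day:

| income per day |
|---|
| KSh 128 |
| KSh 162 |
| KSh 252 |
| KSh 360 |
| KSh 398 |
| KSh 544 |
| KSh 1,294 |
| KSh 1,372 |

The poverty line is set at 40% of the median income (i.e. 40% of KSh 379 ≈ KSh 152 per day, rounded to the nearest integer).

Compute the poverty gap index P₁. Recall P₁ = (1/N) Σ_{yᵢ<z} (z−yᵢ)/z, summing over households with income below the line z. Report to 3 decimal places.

Poor units: KSh 128 (q = 1 of N = 8).
Normalized shortfalls: (152−128)/152 = 0.1579.
Sum of shortfalls = 0.157895; P₁ averages over all N: 0.157895 / 8 = 0.020.

0.020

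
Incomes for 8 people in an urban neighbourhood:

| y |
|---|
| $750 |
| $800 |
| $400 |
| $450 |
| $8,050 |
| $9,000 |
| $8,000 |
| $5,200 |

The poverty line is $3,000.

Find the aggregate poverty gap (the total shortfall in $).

$9,600

Below z: $400, $450, $750, $800 (q = 4 of N = 8).
Individual gaps: 3000−400 = 2600; 3000−450 = 2550; 3000−750 = 2250; 3000−800 = 2200.
Aggregate gap = $9,600.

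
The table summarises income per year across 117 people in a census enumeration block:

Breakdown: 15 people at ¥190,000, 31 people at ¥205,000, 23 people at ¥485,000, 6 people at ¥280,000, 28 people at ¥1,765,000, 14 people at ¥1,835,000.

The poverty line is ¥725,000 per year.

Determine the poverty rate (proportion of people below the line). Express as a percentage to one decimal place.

75 of the 117 people have income below ¥725,000.
H = 75/117 = 64.1%.

64.1%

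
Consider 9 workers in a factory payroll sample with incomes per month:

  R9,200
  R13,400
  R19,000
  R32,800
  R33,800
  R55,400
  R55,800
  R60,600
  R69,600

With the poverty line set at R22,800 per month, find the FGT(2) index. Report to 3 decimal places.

Below z: R9,200, R13,400, R19,000 (q = 3 of N = 9).
Relative gaps: (22800−9200)/22800 = 0.5965; (22800−13400)/22800 = 0.4123; (22800−19000)/22800 = 0.1667.
Squared: 0.3558; 0.1700; 0.0278.
Sum = 0.553555; P₂ = 0.553555 / 9 = 0.062.

0.062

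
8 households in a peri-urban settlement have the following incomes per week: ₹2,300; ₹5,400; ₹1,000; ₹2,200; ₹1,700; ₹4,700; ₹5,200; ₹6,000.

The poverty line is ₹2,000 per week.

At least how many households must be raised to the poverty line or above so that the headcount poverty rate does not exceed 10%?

2

Currently q = 2 of N = 8 are below the line (H = 0.250).
A headcount ratio of at most 10% allows at most ⌊0.10 × 8⌋ = 0 poor households.
So at least 2 − 0 = 2 must be lifted.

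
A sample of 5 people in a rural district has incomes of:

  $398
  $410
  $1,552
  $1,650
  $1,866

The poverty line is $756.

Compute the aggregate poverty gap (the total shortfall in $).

$704

Poor units: $398, $410 (q = 2 of N = 5).
Individual gaps: 756−398 = 358; 756−410 = 346.
Aggregate gap = $704.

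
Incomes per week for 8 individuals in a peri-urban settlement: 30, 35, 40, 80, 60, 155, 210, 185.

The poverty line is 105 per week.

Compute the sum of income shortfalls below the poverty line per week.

Incomes under z: 30, 35, 40, 60, 80 (q = 5 of N = 8).
Individual gaps: 105−30 = 75; 105−35 = 70; 105−40 = 65; 105−60 = 45; 105−80 = 25.
Aggregate gap = 280.

280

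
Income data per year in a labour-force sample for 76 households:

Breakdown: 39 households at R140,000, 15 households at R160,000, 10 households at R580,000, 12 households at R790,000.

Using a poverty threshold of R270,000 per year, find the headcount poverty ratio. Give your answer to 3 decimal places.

0.711

54 of the 76 households have income below R270,000.
H = 54/76 = 0.711.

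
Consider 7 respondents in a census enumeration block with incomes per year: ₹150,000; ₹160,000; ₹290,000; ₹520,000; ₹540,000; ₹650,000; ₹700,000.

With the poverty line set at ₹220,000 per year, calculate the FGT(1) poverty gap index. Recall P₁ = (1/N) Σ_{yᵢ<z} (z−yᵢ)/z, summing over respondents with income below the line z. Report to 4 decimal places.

Poor units: ₹150,000, ₹160,000 (q = 2 of N = 7).
Relative gaps: (220000−150000)/220000 = 0.3182; (220000−160000)/220000 = 0.2727.
Sum of shortfalls = 0.590909; P₁ averages over all N: 0.590909 / 7 = 0.0844.

0.0844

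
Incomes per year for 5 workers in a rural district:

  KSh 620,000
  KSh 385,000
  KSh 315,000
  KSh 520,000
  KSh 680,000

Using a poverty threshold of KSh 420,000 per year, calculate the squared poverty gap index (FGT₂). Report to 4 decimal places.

Poor units: KSh 315,000, KSh 385,000 (q = 2 of N = 5).
Normalized shortfalls: (420000−315000)/420000 = 0.2500; (420000−385000)/420000 = 0.0833.
Squared: 0.0625; 0.0069.
Sum = 0.069444; P₂ = 0.069444 / 5 = 0.0139.

0.0139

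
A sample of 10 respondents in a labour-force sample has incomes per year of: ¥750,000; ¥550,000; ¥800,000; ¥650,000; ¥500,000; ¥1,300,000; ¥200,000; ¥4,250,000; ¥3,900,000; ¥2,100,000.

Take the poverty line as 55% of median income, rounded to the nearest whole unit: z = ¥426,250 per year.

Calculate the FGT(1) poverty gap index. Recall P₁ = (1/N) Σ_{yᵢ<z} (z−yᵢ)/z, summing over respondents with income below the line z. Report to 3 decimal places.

Below z: ¥200,000 (q = 1 of N = 10).
Shortfall ratios: (426250−200000)/426250 = 0.5308.
Σ = 0.530792. Dividing by the full population N = 10 gives P₁ = 0.053.

0.053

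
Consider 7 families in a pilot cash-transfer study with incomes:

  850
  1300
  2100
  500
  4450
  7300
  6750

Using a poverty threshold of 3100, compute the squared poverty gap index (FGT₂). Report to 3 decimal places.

0.239

Incomes under z: 500, 850, 1300, 2100 (q = 4 of N = 7).
Normalized shortfalls: (3100−500)/3100 = 0.8387; (3100−850)/3100 = 0.7258; (3100−1300)/3100 = 0.5806; (3100−2100)/3100 = 0.3226.
Squared: 0.7034; 0.5268; 0.3371; 0.1041.
Sum = 1.671436; P₂ = 1.671436 / 7 = 0.239.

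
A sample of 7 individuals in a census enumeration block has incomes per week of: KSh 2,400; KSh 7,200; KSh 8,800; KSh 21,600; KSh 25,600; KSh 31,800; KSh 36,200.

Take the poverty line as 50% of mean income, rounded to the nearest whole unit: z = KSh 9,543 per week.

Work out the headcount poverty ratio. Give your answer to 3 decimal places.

3 of the 7 individuals have income below KSh 9,543.
H = 3/7 = 0.429.

0.429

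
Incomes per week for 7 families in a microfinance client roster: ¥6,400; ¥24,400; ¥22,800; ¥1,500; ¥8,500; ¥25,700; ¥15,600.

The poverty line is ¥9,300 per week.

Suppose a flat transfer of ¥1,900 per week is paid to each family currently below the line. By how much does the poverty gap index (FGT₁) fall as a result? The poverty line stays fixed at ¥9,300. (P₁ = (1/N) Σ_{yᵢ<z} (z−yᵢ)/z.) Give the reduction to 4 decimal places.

Before: below the line — ¥1,500, ¥6,400, ¥8,500; poverty gap index (FGT₁) = 0.176651.
After the ¥1,900 transfer: below the line — ¥3,400, ¥8,300; poverty gap index (FGT₁) = 0.105991.
Reduction = 0.176651 − 0.105991 = 0.0707.

0.0707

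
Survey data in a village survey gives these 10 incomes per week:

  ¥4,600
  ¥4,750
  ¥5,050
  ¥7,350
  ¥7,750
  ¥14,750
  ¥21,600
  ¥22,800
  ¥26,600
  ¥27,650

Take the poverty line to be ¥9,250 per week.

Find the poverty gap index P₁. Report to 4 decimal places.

Incomes under z: ¥4,600, ¥4,750, ¥5,050, ¥7,350, ¥7,750 (q = 5 of N = 10).
Shortfall ratios: (9250−4600)/9250 = 0.5027; (9250−4750)/9250 = 0.4865; (9250−5050)/9250 = 0.4541; (9250−7350)/9250 = 0.2054; (9250−7750)/9250 = 0.1622.
Σ = 1.810811. Dividing by the full population N = 10 gives P₁ = 0.1811.

0.1811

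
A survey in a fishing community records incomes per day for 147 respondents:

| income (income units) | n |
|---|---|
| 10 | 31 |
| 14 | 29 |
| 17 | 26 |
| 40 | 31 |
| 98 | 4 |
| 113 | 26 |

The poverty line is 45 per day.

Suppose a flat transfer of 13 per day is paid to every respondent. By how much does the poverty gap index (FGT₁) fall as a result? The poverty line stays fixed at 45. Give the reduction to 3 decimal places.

0.192

Before: below the line — 31×10, 29×14, 26×17, 31×40; poverty gap index (FGT₁) = 0.43341.
After the 13 transfer: below the line — 31×23, 29×27, 26×30; poverty gap index (FGT₁) = 0.24097.
Reduction = 0.43341 − 0.24097 = 0.192.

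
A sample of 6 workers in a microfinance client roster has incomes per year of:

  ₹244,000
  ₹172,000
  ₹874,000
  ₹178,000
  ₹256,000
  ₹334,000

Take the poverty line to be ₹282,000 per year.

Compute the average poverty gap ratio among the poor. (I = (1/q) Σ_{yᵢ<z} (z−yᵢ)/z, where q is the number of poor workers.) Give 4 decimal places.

Incomes under z: ₹172,000, ₹178,000, ₹244,000, ₹256,000 (q = 4 of N = 6).
Relative gaps: 0.3901, 0.3688, 0.1348, 0.0922; sum = 0.985816.
I averages over the q = 4 poor units only: 0.985816 / 4 = 0.2465.

0.2465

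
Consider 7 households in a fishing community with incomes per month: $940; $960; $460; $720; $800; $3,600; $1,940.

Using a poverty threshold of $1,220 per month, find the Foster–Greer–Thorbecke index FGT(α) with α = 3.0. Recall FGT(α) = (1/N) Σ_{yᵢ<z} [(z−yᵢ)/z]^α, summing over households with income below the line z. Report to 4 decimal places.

0.0533

Below the line: $460, $720, $800, $940, $960 (q = 5 of N = 7).
Relative gaps: (1220−460)/1220 = 0.6230; (1220−720)/1220 = 0.4098; (1220−800)/1220 = 0.3443; (1220−940)/1220 = 0.2295; (1220−960)/1220 = 0.2131.
Raised to α = 3.0: 0.24175; 0.06884; 0.04080; 0.01209; 0.00968.
Sum = 0.373155; FGT(3.0) = 0.373155 / 7 = 0.0533.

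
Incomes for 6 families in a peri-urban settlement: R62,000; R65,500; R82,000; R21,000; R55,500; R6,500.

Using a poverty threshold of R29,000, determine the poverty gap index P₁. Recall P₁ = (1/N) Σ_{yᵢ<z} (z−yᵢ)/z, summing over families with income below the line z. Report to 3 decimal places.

Below z: R6,500, R21,000 (q = 2 of N = 6).
Shortfall ratios: (29000−6500)/29000 = 0.7759; (29000−21000)/29000 = 0.2759.
Sum of shortfalls = 1.051724; P₁ averages over all N: 1.051724 / 6 = 0.175.

0.175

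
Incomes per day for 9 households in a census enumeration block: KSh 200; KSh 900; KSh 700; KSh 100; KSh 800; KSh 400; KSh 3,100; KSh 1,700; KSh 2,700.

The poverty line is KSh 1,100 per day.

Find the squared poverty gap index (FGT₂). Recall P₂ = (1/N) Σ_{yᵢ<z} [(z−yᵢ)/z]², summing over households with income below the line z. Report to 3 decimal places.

Below z: KSh 100, KSh 200, KSh 400, KSh 700, KSh 800, KSh 900 (q = 6 of N = 9).
Normalized shortfalls: (1100−100)/1100 = 0.9091; (1100−200)/1100 = 0.8182; (1100−400)/1100 = 0.6364; (1100−700)/1100 = 0.3636; (1100−800)/1100 = 0.2727; (1100−900)/1100 = 0.1818.
Squared: 0.8264; 0.6694; 0.4050; 0.1322; 0.0744; 0.0331.
Sum = 2.140496; P₂ = 2.140496 / 9 = 0.238.

0.238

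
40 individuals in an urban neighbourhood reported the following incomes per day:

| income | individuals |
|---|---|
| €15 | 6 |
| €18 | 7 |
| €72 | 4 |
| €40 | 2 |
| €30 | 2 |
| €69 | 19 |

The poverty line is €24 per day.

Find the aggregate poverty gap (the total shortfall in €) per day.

Incomes under z: 6×€15, 7×€18 (q = 13 of N = 40).
Individual gaps: 6×(24−15) = 54; 7×(24−18) = 42.
Aggregate gap = €96.

€96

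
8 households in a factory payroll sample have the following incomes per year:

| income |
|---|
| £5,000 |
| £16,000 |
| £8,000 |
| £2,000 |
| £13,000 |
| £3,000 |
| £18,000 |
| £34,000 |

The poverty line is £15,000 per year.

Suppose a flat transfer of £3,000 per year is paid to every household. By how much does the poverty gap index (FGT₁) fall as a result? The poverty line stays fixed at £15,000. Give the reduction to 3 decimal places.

Before: below the line — £2,000, £3,000, £5,000, £8,000, £13,000; poverty gap index (FGT₁) = 0.36667.
After the £3,000 transfer: below the line — £5,000, £6,000, £8,000, £11,000; poverty gap index (FGT₁) = 0.25000.
Reduction = 0.36667 − 0.25000 = 0.117.

0.117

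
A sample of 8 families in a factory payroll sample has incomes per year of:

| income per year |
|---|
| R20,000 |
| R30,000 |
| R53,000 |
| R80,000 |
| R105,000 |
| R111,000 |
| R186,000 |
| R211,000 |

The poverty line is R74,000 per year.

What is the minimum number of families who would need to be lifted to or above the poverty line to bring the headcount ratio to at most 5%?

Currently q = 3 of N = 8 are below the line (H = 0.375).
A headcount ratio of at most 5% allows at most ⌊0.05 × 8⌋ = 0 poor families.
So at least 3 − 0 = 3 must be lifted.

3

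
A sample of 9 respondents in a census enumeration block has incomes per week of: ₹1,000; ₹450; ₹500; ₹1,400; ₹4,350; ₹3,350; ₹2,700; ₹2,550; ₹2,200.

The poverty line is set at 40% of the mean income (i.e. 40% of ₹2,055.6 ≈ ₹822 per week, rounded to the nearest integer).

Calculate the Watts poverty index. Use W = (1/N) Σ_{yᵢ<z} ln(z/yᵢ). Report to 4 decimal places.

0.1222

Incomes under z: ₹450, ₹500 (q = 2 of N = 9).
Log gaps: ln(822/450) = 0.6025; ln(822/500) = 0.4971.
W = 1.099625 / 9 = 0.1222.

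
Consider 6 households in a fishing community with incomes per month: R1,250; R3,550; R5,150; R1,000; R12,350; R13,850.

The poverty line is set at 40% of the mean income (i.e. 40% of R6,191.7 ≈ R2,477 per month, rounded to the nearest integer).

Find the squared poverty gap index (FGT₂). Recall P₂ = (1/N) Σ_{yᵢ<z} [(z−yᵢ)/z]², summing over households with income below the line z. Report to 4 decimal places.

0.1002

Below z: R1,000, R1,250 (q = 2 of N = 6).
Shortfall ratios: (2477−1000)/2477 = 0.5963; (2477−1250)/2477 = 0.4954.
Squared: 0.3556; 0.2454.
Sum = 0.600936; P₂ = 0.600936 / 6 = 0.1002.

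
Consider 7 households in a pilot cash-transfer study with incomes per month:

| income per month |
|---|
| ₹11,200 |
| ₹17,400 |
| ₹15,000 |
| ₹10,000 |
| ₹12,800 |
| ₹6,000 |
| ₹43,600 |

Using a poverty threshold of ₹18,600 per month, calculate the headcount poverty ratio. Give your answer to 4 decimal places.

6 of the 7 households have income below ₹18,600.
H = 6/7 = 0.8571.

0.8571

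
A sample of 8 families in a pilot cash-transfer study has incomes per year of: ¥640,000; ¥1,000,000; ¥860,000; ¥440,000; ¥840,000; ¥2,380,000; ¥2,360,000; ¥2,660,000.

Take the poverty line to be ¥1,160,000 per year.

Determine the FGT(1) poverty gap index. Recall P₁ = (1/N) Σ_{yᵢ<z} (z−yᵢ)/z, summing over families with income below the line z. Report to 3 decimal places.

0.218

Below the line: ¥440,000, ¥640,000, ¥840,000, ¥860,000, ¥1,000,000 (q = 5 of N = 8).
Normalized shortfalls: (1160000−440000)/1160000 = 0.6207; (1160000−640000)/1160000 = 0.4483; (1160000−840000)/1160000 = 0.2759; (1160000−860000)/1160000 = 0.2586; (1160000−1000000)/1160000 = 0.1379.
Sum of shortfalls = 1.741379; P₁ averages over all N: 1.741379 / 8 = 0.218.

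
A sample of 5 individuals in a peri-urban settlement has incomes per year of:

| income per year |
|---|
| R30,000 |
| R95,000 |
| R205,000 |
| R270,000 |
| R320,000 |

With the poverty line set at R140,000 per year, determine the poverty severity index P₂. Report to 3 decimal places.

0.144

Below z: R30,000, R95,000 (q = 2 of N = 5).
Relative gaps: (140000−30000)/140000 = 0.7857; (140000−95000)/140000 = 0.3214.
Squared: 0.6173; 0.1033.
Sum = 0.720663; P₂ = 0.720663 / 5 = 0.144.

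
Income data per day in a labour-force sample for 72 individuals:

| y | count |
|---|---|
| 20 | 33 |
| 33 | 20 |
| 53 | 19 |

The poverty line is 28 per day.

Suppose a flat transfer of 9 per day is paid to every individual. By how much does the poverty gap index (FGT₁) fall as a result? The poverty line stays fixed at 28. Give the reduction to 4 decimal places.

0.1310

Before: below the line — 33×20; poverty gap index (FGT₁) = 0.130952.
After the 9 transfer: below the line — none; poverty gap index (FGT₁) = 0.000000.
Reduction = 0.130952 − 0.000000 = 0.1310.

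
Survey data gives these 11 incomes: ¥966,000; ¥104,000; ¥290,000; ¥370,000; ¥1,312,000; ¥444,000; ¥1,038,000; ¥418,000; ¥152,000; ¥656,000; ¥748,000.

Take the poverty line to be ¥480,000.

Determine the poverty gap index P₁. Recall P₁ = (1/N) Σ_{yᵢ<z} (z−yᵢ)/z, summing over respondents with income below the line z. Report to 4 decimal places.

0.2087

Poor units: ¥104,000, ¥152,000, ¥290,000, ¥370,000, ¥418,000, ¥444,000 (q = 6 of N = 11).
Normalized shortfalls: (480000−104000)/480000 = 0.7833; (480000−152000)/480000 = 0.6833; (480000−290000)/480000 = 0.3958; (480000−370000)/480000 = 0.2292; (480000−418000)/480000 = 0.1292; (480000−444000)/480000 = 0.0750.
Sum of shortfalls = 2.295833; P₁ averages over all N: 2.295833 / 11 = 0.2087.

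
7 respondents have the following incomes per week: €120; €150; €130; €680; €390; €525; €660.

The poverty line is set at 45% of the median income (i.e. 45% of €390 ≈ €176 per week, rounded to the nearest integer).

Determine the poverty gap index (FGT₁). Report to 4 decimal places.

0.1039

Poor units: €120, €130, €150 (q = 3 of N = 7).
Gap ratios (z−y)/z: (176−120)/176 = 0.3182; (176−130)/176 = 0.2614; (176−150)/176 = 0.1477.
Σ = 0.727273. Dividing by the full population N = 7 gives P₁ = 0.1039.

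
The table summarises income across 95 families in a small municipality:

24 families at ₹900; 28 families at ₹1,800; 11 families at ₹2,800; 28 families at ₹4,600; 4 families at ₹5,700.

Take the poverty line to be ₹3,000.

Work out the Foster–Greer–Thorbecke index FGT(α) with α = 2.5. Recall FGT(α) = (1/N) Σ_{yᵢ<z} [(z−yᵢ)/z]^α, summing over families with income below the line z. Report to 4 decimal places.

Poor units: 24×₹900, 28×₹1,800, 11×₹2,800 (q = 63 of N = 95).
Normalized shortfalls: (3000−900)/3000 = 0.7000 (×24); (3000−1800)/3000 = 0.4000 (×28); (3000−2800)/3000 = 0.0667 (×11).
Raised to α = 2.5: 0.40996 (×24); 0.10119 (×28); 0.00115 (×11).
Sum = 12.685146; FGT(2.5) = 12.685146 / 95 = 0.1335.

0.1335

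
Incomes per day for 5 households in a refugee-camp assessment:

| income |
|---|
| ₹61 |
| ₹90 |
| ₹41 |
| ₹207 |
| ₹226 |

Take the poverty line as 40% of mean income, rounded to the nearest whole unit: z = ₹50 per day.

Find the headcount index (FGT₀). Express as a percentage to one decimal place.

20.0%

1 of the 5 households have income below ₹50.
H = 1/5 = 20.0%.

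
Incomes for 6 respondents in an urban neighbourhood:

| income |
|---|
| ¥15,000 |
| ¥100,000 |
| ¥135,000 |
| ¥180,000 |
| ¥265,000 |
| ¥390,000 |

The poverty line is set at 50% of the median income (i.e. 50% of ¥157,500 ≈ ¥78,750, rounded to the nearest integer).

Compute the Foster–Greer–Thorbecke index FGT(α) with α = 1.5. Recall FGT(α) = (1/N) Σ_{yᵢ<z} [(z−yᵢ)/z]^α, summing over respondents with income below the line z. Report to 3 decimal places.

0.121

Below z: ¥15,000 (q = 1 of N = 6).
Shortfall ratios: (78750−15000)/78750 = 0.8095.
Raised to α = 1.5: 0.72836.
Sum = 0.728357; FGT(1.5) = 0.728357 / 6 = 0.121.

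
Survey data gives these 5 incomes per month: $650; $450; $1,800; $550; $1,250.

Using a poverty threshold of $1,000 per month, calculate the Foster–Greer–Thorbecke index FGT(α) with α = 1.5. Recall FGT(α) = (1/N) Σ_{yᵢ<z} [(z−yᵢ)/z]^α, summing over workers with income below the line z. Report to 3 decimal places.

Below z: $450, $550, $650 (q = 3 of N = 5).
Normalized shortfalls: (1000−450)/1000 = 0.5500; (1000−550)/1000 = 0.4500; (1000−650)/1000 = 0.3500.
Raised to α = 1.5: 0.40789; 0.30187; 0.20706.
Sum = 0.916823; FGT(1.5) = 0.916823 / 5 = 0.183.

0.183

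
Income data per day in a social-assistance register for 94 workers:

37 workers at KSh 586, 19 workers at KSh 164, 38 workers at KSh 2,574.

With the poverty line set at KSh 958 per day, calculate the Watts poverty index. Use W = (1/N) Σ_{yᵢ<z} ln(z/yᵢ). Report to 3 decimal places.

Incomes under z: 19×KSh 164, 37×KSh 586 (q = 56 of N = 94).
Log gaps: ln(958/164) = 1.7650 (×19); ln(958/586) = 0.4915 (×37).
W = 51.721181 / 94 = 0.550.

0.550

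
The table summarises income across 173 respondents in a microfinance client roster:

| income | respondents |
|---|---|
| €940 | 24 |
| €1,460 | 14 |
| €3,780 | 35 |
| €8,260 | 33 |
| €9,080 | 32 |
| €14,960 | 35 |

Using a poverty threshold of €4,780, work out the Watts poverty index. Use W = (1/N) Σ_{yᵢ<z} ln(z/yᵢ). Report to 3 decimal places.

0.369

Below z: 24×€940, 14×€1,460, 35×€3,780 (q = 73 of N = 173).
Log gaps: ln(4780/940) = 1.6263 (×24); ln(4780/1460) = 1.1860 (×14); ln(4780/3780) = 0.2347 (×35).
W = 63.850719 / 173 = 0.369.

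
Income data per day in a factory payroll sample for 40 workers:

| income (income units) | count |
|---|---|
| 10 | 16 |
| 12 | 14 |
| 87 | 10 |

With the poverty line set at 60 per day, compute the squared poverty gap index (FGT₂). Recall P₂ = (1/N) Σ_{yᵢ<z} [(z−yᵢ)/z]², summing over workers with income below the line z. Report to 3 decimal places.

0.502

Incomes under z: 16×10, 14×12 (q = 30 of N = 40).
Shortfall ratios: (60−10)/60 = 0.8333 (×16); (60−12)/60 = 0.8000 (×14).
Squared: 0.6944 (×16); 0.6400 (×14).
Sum = 20.071111; P₂ = 20.071111 / 40 = 0.502.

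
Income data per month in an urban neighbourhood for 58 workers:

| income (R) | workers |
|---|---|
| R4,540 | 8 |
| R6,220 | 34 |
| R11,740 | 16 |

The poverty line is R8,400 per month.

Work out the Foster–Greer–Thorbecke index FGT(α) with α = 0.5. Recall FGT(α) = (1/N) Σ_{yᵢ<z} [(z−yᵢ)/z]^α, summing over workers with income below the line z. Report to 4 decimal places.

0.3921

Below the line: 8×R4,540, 34×R6,220 (q = 42 of N = 58).
Normalized shortfalls: (8400−4540)/8400 = 0.4595 (×8); (8400−6220)/8400 = 0.2595 (×34).
Raised to α = 0.5: 0.67788 (×8); 0.50943 (×34).
Sum = 22.743838; FGT(0.5) = 22.743838 / 58 = 0.3921.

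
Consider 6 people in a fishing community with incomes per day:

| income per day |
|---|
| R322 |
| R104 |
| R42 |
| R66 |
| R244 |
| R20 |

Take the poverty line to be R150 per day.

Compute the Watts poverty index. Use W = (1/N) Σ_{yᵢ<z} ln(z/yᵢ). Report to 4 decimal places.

Poor units: R20, R42, R66, R104 (q = 4 of N = 6).
Log shortfalls: ln(150/20) = 2.0149; ln(150/42) = 1.2730; ln(150/66) = 0.8210; ln(150/104) = 0.3662.
W = 4.475094 / 6 = 0.7458.

0.7458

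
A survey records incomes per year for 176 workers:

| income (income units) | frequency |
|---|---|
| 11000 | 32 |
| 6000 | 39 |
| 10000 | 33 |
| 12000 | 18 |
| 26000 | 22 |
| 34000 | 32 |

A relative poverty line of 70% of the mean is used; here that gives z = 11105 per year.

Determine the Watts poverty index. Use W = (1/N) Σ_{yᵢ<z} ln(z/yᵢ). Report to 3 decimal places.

Poor units: 39×6000, 33×10000, 32×11000 (q = 104 of N = 176).
ln(z/y) terms: ln(11105/6000) = 0.6156 (×39); ln(11105/10000) = 0.1048 (×33); ln(11105/11000) = 0.0095 (×32).
W = 27.772551 / 176 = 0.158.

0.158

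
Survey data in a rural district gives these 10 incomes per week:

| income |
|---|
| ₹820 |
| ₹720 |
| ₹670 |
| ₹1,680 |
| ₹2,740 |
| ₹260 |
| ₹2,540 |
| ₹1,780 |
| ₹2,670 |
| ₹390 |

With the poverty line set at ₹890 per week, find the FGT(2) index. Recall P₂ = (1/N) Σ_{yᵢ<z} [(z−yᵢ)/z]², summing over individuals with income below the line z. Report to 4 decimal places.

0.0920

Poor units: ₹260, ₹390, ₹670, ₹720, ₹820 (q = 5 of N = 10).
Relative gaps: (890−260)/890 = 0.7079; (890−390)/890 = 0.5618; (890−670)/890 = 0.2472; (890−720)/890 = 0.1910; (890−820)/890 = 0.0787.
Squared: 0.5011; 0.3156; 0.0611; 0.0365; 0.0062.
Sum = 0.920465; P₂ = 0.920465 / 10 = 0.0920.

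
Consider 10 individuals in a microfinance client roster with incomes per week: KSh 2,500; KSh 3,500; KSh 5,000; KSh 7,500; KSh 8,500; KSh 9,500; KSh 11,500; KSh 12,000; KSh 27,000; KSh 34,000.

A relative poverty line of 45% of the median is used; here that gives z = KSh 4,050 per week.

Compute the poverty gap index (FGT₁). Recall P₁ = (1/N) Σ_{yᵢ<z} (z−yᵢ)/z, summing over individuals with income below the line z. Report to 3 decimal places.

Incomes under z: KSh 2,500, KSh 3,500 (q = 2 of N = 10).
Normalized shortfalls: (4050−2500)/4050 = 0.3827; (4050−3500)/4050 = 0.1358.
Sum of shortfalls = 0.518519; P₁ averages over all N: 0.518519 / 10 = 0.052.

0.052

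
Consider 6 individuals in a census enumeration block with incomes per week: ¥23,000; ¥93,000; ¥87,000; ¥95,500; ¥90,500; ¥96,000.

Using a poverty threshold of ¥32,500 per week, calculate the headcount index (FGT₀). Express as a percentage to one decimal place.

16.7%

1 of the 6 individuals have income below ¥32,500.
H = 1/6 = 16.7%.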